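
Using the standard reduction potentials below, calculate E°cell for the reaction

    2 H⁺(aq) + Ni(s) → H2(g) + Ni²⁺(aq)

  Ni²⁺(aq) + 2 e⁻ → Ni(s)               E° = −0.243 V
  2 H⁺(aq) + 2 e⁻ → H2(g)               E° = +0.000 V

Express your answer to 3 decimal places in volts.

+0.243 V

In the reaction as written, H⁺(aq) is reduced (cathode) and Ni²⁺(aq) is produced by oxidation at the anode.
E°cell = E°(cathode) − E°(anode) = +0.000 − (−0.243) = +0.243 V.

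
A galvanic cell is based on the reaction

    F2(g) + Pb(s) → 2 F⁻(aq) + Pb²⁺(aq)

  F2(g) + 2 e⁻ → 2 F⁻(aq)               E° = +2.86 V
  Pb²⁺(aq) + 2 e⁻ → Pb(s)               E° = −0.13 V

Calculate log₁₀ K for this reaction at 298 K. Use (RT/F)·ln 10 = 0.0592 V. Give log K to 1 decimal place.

log K = 101.0

The F₂/F⁻ couple is reduced (cathode); E°cell = +2.86 − (−0.13) = +2.99 V with n = 2.
At equilibrium E = 0, so log K = nE°cell / 0.0592 = (2)(+2.99) / 0.0592 = 101.0.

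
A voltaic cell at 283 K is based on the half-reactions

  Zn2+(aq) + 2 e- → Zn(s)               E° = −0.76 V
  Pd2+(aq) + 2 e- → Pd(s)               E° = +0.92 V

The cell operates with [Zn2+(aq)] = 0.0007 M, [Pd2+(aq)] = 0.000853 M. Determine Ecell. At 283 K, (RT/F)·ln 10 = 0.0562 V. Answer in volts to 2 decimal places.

Pd²⁺/Pd is reduced (cathode, E° = +0.92 V) and Zn²⁺/Zn is oxidized (anode).
The standard potential is +0.92 − (−0.76) = +1.68 V and the balanced reaction transfers n = 2 electrons.
For the overall reaction Pd2+(aq) + Zn(s) → Pd(s) + Zn2+(aq), Q = [Zn2+(aq)] / [Pd2+(aq)] = 0.821, giving log Q = −0.086.
By the Nernst equation, E = +1.68 − (0.0562/2)·(−0.086) = +1.68 V.

+1.68 V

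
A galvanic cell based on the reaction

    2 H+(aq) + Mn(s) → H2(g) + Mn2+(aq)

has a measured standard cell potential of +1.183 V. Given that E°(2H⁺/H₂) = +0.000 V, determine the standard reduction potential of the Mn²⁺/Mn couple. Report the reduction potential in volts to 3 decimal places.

−1.183 V

In the reaction as written the 2H⁺/H₂ couple is reduced (cathode) and Mn²⁺/Mn is oxidized (anode), so E°cell = E°(2H⁺/H₂) − E°(Mn²⁺/Mn).
E°(Mn²⁺/Mn) = E°(cathode) − E°cell = +0.000 − (+1.183) = −1.183 V.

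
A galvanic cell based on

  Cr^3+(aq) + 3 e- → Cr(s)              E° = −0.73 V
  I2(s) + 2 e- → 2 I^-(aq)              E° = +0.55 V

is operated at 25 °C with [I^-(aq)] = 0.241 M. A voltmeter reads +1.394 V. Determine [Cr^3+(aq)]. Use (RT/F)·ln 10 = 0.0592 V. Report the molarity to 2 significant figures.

0.00012 M

With I₂/I⁻ at the cathode and Cr³⁺/Cr at the anode, E°cell = +0.55 − (−0.73) = +1.28 V (n = 6).
Since E = E° − (0.0592/n)·log Q, log Q = n(E° − E)/0.0592 = −11.554.
The balanced reaction is 3 I2(s) + 2 Cr(s) → 6 I^-(aq) + 2 Cr^3+(aq), so Q = [I^-(aq)]^6·[Cr^3+(aq)]^2.
Solving for the unknown gives log [Cr^3+(aq)] = −3.923, so [Cr^3+(aq)] ≈ 0.00012 M.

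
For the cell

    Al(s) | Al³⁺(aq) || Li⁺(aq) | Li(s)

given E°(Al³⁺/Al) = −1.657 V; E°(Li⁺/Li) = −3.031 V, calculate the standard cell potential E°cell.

By convention the left-hand electrode in cell notation is the anode (oxidation) and the right-hand electrode is the cathode (reduction).
E°cell = E°(right) − E°(left) = −3.031 − (−1.657) = −1.374 V.
The negative sign shows that, as written, the cell would require an external voltage to drive the reaction.

−1.374 V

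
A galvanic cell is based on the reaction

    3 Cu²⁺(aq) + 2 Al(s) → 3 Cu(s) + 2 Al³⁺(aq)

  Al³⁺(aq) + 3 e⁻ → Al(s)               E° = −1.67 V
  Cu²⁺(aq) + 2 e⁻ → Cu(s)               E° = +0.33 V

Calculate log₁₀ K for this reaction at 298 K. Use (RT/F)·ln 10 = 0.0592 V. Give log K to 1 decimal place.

The Cu²⁺/Cu couple is reduced (cathode); E°cell = +0.33 − (−1.67) = +2.00 V with n = 6.
At equilibrium E = 0, so log K = nE°cell / 0.0592 = (6)(+2.00) / 0.0592 = 202.7.

log K = 202.7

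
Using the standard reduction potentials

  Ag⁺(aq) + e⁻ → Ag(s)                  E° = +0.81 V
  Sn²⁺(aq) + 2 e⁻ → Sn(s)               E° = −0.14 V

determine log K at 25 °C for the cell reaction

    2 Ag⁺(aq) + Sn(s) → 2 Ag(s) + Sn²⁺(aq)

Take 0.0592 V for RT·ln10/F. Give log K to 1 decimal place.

The Ag⁺/Ag couple is reduced (cathode); E°cell = +0.81 − (−0.14) = +0.95 V with n = 2.
At equilibrium E = 0, so log K = nE°cell / 0.0592 = (2)(+0.95) / 0.0592 = 32.1.

log K = 32.1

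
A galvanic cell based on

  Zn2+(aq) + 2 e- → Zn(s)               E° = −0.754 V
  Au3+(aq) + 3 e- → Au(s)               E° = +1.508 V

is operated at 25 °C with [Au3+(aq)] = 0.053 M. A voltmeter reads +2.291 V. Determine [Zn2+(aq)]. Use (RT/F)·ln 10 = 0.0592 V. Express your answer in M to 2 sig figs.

0.015 M

With Au³⁺/Au at the cathode and Zn²⁺/Zn at the anode, E°cell = +1.508 − (−0.754) = +2.262 V (n = 6).
Since E = E° − (0.0592/n)·log Q, log Q = n(E° − E)/0.0592 = −2.939.
Balancing electrons gives 2 Au3+(aq) + 3 Zn(s) → 2 Au(s) + 3 Zn2+(aq); thus Q = [Zn2+(aq)]^3 / [Au3+(aq)]^2.
Substituting the known concentrations and solving, log [Zn2+(aq)] = −1.830 and [Zn2+(aq)] = 0.015 M.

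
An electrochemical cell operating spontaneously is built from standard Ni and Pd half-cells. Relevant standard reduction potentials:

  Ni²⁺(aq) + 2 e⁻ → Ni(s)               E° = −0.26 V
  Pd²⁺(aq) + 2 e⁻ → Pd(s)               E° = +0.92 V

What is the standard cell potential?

+1.18 V

Of the two couples in this cell, the one with the more positive reduction potential is reduced at the cathode: here that is Pd²⁺/Pd (+0.92 V); Ni²⁺/Ni (−0.26 V) is the anode.
E°cell = E°(cathode) − E°(anode) = +0.92 − (−0.26) = +1.18 V.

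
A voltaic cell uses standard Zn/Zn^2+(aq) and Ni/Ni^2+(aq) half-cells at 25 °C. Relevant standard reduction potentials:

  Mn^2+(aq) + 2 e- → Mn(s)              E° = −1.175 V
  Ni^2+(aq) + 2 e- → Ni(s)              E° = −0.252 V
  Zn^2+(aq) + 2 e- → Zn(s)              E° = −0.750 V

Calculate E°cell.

Of the two couples in this cell, the one with the more positive reduction potential is reduced at the cathode: here that is Ni²⁺/Ni (−0.252 V); Zn²⁺/Zn (−0.750 V) is the anode.
E°cell = E°(cathode) − E°(anode) = −0.252 − (−0.750) = +0.498 V.

+0.498 V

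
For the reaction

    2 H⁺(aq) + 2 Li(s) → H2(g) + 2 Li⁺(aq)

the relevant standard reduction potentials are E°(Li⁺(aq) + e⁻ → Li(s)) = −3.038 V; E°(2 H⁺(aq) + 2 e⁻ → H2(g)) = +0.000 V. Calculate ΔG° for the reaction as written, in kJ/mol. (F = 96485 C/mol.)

In the reaction as written H⁺(aq) is reduced, so the 2H⁺/H₂ couple is the cathode and Li⁺/Li is the anode.
E°cell = +0.000 − (−3.038) = +3.038 V; balancing electrons gives n = 2.
ΔG° = −nFE°cell = −(2)(96485)(+3.038) J/mol = −586 kJ/mol.

−586 kJ/mol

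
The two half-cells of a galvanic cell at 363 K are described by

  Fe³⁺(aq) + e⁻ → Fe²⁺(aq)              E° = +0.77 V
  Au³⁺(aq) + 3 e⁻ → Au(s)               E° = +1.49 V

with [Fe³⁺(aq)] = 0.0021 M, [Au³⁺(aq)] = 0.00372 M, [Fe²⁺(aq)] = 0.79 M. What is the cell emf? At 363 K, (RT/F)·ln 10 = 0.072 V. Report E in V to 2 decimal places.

Since E°(Au³⁺/Au) > E°(Fe³⁺/Fe²⁺), Au³⁺/Au serves as the cathode.
E°cell = E°cat − E°an = +1.49 − (+0.77) = +0.72 V; n = 3.
The balanced reaction is Au³⁺(aq) + 3 Fe²⁺(aq) → Au(s) + 3 Fe³⁺(aq), so Q = [Fe³⁺(aq)]^3 / ([Au³⁺(aq)]·[Fe²⁺(aq)]^3) = 5.05×10^−6 and log Q = −5.297.
E = E° − (0.072/n)·log Q = +0.72 − (0.072/3)(−5.297) = +0.85 V.

+0.85 V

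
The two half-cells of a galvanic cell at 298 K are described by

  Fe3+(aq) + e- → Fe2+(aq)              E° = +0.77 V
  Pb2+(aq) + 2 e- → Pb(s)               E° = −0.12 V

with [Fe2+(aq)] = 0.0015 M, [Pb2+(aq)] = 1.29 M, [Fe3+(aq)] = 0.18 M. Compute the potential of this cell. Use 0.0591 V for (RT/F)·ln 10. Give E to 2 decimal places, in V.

+1.01 V

Fe³⁺/Fe²⁺ is reduced (cathode, E° = +0.77 V) and Pb²⁺/Pb is oxidized (anode).
The standard potential is +0.77 − (−0.12) = +0.89 V and the balanced reaction transfers n = 2 electrons.
Balancing gives 2 Fe3+(aq) + Pb(s) → 2 Fe2+(aq) + Pb2+(aq); hence Q = ([Fe2+(aq)]^2·[Pb2+(aq)]) / [Fe3+(aq)]^2 = 8.96×10^−5 (log Q = −4.048).
E = E° − (0.0591/n)·log Q = +0.89 − (0.0591/2)(−4.048) = +1.01 V.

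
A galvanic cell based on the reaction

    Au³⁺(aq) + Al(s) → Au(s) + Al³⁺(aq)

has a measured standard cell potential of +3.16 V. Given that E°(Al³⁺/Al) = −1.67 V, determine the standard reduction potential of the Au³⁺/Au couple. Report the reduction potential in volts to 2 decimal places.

In the reaction as written the Au³⁺/Au couple is reduced (cathode) and Al³⁺/Al is oxidized (anode), so E°cell = E°(Au³⁺/Au) − E°(Al³⁺/Al).
E°(Au³⁺/Au) = E°cell + E°(anode) = +3.16 + (−1.67) = +1.49 V.

+1.49 V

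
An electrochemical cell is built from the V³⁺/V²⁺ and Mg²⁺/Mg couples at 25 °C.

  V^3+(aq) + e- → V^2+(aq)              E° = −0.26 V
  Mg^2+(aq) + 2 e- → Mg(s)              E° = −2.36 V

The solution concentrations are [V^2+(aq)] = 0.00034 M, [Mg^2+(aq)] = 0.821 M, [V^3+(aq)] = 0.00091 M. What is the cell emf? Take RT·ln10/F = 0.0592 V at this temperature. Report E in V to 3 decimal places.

+2.128 V

Since E°(V³⁺/V²⁺) > E°(Mg²⁺/Mg), V³⁺/V²⁺ serves as the cathode.
E°cell = −0.26 − (−2.36) = +2.10 V, with n = 2 electrons transferred.
The balanced reaction is 2 V^3+(aq) + Mg(s) → 2 V^2+(aq) + Mg^2+(aq), so Q = ([V^2+(aq)]^2·[Mg^2+(aq)]) / [V^3+(aq)]^2 = 0.115 and log Q = −0.941.
E = E° − (0.0592/n)·log Q = +2.10 − (0.0592/2)(−0.941) = +2.128 V.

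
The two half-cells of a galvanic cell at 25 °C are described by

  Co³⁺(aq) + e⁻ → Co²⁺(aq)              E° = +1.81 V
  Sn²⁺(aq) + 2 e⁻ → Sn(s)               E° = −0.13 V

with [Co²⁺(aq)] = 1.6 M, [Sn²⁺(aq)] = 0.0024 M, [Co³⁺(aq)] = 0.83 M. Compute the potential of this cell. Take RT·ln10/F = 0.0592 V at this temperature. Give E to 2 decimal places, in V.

+2.00 V

Co³⁺/Co²⁺ is reduced (cathode, E° = +1.81 V) and Sn²⁺/Sn is oxidized (anode).
E°cell = E°cat − E°an = +1.81 − (−0.13) = +1.94 V; n = 2.
For the overall reaction 2 Co³⁺(aq) + Sn(s) → 2 Co²⁺(aq) + Sn²⁺(aq), Q = ([Co²⁺(aq)]^2·[Sn²⁺(aq)]) / [Co³⁺(aq)]^2 = 0.00892, giving log Q = −2.050.
E = E° − (0.0592/n)·log Q = +1.94 − (0.0592/2)(−2.050) = +2.00 V.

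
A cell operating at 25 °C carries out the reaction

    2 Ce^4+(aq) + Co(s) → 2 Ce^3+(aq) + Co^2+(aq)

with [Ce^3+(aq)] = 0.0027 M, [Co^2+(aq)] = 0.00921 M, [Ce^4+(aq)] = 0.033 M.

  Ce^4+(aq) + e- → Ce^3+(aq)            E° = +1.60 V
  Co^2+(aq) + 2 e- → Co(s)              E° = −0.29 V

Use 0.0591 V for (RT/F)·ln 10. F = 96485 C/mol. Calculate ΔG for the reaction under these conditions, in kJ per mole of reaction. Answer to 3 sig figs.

E°cell = +1.60 − (−0.29) = +1.89 V; the balanced reaction transfers n = 2 electrons.
The reaction quotient is ([Ce^3+(aq)]^2·[Co^2+(aq)]) / [Ce^4+(aq)]^2 = 6.17×10^−5; by Nernst, E = +1.89 − (0.0591/2)(−4.210) = +2.0144 V.
Then ΔG = −nFE = −2 × 96485 × +2.0144 J/mol = −389 kJ/mol.

−389 kJ/mol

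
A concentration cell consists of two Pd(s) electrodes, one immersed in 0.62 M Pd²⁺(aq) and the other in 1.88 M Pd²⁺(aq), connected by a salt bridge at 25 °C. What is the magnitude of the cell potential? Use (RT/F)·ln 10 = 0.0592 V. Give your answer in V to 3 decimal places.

For a concentration cell E°cell = 0, since both electrodes use the same couple.
The compartment with the higher Pd²⁺(aq) concentration (1.88 M) acts as the cathode; ions are reduced there and produced at the dilute (0.62 M) anode.
With n = 2, Ecell = −(0.0592/2)·log([dilute]/[conc]) = −(0.0592/2)·log(0.62/1.88) = +0.014 V.

0.014 V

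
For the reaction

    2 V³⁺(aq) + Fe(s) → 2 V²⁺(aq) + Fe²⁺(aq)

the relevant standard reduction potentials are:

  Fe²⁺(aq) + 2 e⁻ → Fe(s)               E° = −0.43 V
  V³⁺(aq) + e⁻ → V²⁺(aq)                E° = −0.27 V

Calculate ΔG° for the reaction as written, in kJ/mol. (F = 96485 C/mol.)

−30.9 kJ/mol

In the reaction as written V³⁺(aq) is reduced, so the V³⁺/V²⁺ couple is the cathode and Fe²⁺/Fe is the anode.
E°cell = −0.27 − (−0.43) = +0.16 V; balancing electrons gives n = 2.
ΔG° = −nFE°cell = −(2)(96485)(+0.16) J/mol = −30.9 kJ/mol.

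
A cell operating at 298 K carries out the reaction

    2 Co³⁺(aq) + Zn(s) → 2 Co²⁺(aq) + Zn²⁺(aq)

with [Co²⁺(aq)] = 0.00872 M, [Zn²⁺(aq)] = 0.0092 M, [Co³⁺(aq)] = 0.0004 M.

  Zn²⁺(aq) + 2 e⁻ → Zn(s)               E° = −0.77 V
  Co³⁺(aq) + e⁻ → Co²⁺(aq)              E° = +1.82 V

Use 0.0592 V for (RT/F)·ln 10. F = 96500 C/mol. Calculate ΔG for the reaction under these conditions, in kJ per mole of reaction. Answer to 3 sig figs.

−496 kJ/mol

With Co³⁺/Co²⁺ reduced at the cathode, E°cell = +1.82 − (−0.77) = +2.59 V and n = 2.
The reaction quotient is ([Co²⁺(aq)]^2·[Zn²⁺(aq)]) / [Co³⁺(aq)]^2 = 4.37; by Nernst, E = +2.59 − (0.0592/2)(0.641) = +2.5710 V.
Then ΔG = −nFE = −2 × 96500 × +2.5710 J/mol = −496 kJ/mol.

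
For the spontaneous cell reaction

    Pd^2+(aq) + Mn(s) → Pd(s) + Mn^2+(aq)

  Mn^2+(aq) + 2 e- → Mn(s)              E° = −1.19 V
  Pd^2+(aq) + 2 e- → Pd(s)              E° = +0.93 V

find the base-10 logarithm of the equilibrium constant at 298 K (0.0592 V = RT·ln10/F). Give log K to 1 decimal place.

The Pd²⁺/Pd couple is reduced (cathode); E°cell = +0.93 − (−1.19) = +2.12 V with n = 2.
At equilibrium E = 0, so log K = nE°cell / 0.0592 = (2)(+2.12) / 0.0592 = 71.6.

log K = 71.6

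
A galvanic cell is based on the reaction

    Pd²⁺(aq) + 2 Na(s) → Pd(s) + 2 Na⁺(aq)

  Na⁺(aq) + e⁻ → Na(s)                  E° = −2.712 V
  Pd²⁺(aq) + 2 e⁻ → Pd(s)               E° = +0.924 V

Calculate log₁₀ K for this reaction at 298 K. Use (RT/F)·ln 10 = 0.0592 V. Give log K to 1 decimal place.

log K = 122.8

The Pd²⁺/Pd couple is reduced (cathode); E°cell = +0.924 − (−2.712) = +3.636 V with n = 2.
At equilibrium E = 0, so log K = nE°cell / 0.0592 = (2)(+3.636) / 0.0592 = 122.8.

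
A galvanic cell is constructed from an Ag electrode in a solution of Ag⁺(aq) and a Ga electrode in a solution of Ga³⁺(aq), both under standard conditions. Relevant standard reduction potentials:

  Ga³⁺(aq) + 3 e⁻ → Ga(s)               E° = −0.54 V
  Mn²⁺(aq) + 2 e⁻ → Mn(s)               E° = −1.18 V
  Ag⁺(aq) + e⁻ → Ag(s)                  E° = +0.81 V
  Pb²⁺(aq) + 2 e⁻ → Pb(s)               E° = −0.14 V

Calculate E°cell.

Of the two couples in this cell, the one with the more positive reduction potential is reduced at the cathode: here that is Ag⁺/Ag (+0.81 V); Ga³⁺/Ga (−0.54 V) is the anode.
E°cell = E°(cathode) − E°(anode) = +0.81 − (−0.54) = +1.35 V.

+1.35 V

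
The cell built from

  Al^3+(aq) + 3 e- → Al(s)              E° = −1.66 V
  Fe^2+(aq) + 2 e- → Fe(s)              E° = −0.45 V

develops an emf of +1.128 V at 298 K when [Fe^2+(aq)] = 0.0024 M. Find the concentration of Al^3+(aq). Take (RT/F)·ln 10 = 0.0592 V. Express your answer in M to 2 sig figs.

With Fe²⁺/Fe at the cathode and Al³⁺/Al at the anode, E°cell = −0.45 − (−1.66) = +1.21 V (n = 6).
From the Nernst equation, log Q = n(E° − E)/0.0592 = 6·(+1.21 − (+1.128))/0.0592 = 8.311.
Balancing electrons gives 3 Fe^2+(aq) + 2 Al(s) → 3 Fe(s) + 2 Al^3+(aq); thus Q = [Al^3+(aq)]^2 / [Fe^2+(aq)]^3.
Isolating [Al^3+(aq)] in Q = 10^{8.311} yields log [Al^3+(aq)] = 0.226, i.e. 1.7 M.

1.7 M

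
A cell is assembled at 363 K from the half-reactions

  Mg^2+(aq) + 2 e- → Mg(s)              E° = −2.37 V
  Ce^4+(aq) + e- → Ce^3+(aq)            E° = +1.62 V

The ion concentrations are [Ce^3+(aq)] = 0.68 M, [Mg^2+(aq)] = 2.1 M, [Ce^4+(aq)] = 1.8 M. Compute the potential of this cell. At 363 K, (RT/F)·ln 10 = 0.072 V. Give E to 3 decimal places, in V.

Ce⁴⁺/Ce³⁺ is reduced (cathode, E° = +1.62 V) and Mg²⁺/Mg is oxidized (anode).
E°cell = E°cat − E°an = +1.62 − (−2.37) = +3.99 V; n = 2.
Balancing gives 2 Ce^4+(aq) + Mg(s) → 2 Ce^3+(aq) + Mg^2+(aq); hence Q = ([Ce^3+(aq)]^2·[Mg^2+(aq)]) / [Ce^4+(aq)]^2 = 0.3 (log Q = −0.523).
Applying E = E° − (RT ln10/nF)·log Q gives +3.99 − (0.072/2)(−0.523) = +4.009 V.

+4.009 V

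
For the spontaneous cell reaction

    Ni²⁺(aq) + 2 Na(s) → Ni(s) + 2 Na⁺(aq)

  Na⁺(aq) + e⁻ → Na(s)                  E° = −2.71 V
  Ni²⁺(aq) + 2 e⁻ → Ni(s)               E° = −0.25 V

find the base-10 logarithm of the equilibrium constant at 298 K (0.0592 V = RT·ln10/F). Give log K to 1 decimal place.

The Ni²⁺/Ni couple is reduced (cathode); E°cell = −0.25 − (−2.71) = +2.46 V with n = 2.
At equilibrium E = 0, so log K = nE°cell / 0.0592 = (2)(+2.46) / 0.0592 = 83.1.

log K = 83.1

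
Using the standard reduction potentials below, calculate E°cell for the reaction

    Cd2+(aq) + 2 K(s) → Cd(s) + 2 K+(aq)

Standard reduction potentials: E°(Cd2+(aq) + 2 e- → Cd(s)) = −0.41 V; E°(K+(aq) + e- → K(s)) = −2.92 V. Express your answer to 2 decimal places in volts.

+2.51 V

Cd2+(aq) gains electrons, so the Cd²⁺/Cd couple is the cathode; the K⁺/K couple is the anode.
E°cell = E°(cathode) − E°(anode) = −0.41 − (−2.92) = +2.51 V.
The positive value indicates the reaction is spontaneous as written.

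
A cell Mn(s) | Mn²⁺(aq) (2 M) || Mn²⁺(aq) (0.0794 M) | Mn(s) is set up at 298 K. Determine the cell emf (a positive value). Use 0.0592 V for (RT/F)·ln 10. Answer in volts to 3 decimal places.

For a concentration cell E°cell = 0, since both electrodes use the same couple.
The compartment with the higher Mn²⁺(aq) concentration (2 M) acts as the cathode; ions are reduced there and produced at the dilute (0.0794 M) anode.
With n = 2, Ecell = −(0.0592/2)·log([dilute]/[conc]) = −(0.0592/2)·log(0.0794/2) = +0.041 V.

0.041 V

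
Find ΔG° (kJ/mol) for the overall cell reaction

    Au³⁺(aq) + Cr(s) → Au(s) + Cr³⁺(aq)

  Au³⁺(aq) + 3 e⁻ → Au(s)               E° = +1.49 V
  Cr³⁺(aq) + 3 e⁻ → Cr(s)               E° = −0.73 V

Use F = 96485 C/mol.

In the reaction as written Au³⁺(aq) is reduced, so the Au³⁺/Au couple is the cathode and Cr³⁺/Cr is the anode.
E°cell = +1.49 − (−0.73) = +2.22 V; balancing electrons gives n = 3.
ΔG° = −nFE°cell = −(3)(96485)(+2.22) J/mol = −643 kJ/mol.

−643 kJ/mol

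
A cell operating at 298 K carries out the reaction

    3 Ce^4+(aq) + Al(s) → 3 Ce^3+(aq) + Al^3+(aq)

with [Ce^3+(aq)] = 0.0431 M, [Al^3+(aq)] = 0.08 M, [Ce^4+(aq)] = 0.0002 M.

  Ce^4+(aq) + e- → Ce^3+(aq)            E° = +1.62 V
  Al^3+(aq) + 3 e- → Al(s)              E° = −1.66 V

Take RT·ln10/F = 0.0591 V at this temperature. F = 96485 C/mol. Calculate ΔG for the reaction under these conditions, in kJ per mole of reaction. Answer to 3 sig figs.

−916 kJ/mol

With Ce⁴⁺/Ce³⁺ reduced at the cathode, E°cell = +1.62 − (−1.66) = +3.28 V and n = 3.
Here Q = ([Ce^3+(aq)]^3·[Al^3+(aq)]) / [Ce^4+(aq)]^3 = 8.01×10^5 (log Q = 5.903), giving E = +3.28 − (0.0591/3)·(5.903) = +3.1637 V.
ΔG = −nFE = −(3)(96485)(+3.1637) J/mol = −916 kJ/mol.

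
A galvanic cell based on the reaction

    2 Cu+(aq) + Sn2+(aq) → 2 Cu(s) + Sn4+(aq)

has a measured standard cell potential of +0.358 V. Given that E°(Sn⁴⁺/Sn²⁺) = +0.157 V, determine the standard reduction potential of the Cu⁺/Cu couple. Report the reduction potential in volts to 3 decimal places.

+0.515 V

In the reaction as written the Cu⁺/Cu couple is reduced (cathode) and Sn⁴⁺/Sn²⁺ is oxidized (anode), so E°cell = E°(Cu⁺/Cu) − E°(Sn⁴⁺/Sn²⁺).
E°(Cu⁺/Cu) = E°cell + E°(anode) = +0.358 + (+0.157) = +0.515 V.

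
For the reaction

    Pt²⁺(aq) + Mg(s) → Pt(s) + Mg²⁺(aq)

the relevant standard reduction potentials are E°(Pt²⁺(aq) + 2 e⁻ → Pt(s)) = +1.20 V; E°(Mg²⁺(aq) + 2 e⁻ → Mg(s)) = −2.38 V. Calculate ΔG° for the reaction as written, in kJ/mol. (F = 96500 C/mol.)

In the reaction as written Pt²⁺(aq) is reduced, so the Pt²⁺/Pt couple is the cathode and Mg²⁺/Mg is the anode.
E°cell = +1.20 − (−2.38) = +3.58 V; balancing electrons gives n = 2.
ΔG° = −nFE°cell = −(2)(96500)(+3.58) J/mol = −691 kJ/mol.

−691 kJ/mol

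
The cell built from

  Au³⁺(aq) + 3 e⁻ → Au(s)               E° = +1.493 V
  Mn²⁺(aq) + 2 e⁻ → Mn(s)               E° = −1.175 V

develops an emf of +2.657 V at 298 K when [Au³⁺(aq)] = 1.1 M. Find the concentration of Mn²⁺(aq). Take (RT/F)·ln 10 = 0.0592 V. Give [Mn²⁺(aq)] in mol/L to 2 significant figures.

2.5 M

Au³⁺/Au is the cathode (higher E°); E°cell = +1.493 − (−1.175) = +2.668 V with n = 6.
From the Nernst equation, log Q = n(E° − E)/0.0592 = 6·(+2.668 − (+2.657))/0.0592 = 1.115.
For 2 Au³⁺(aq) + 3 Mn(s) → 2 Au(s) + 3 Mn²⁺(aq), the reaction quotient is Q = [Mn²⁺(aq)]^3 / [Au³⁺(aq)]^2.
Substituting the known concentrations and solving, log [Mn²⁺(aq)] = 0.399 and [Mn²⁺(aq)] = 2.5 M.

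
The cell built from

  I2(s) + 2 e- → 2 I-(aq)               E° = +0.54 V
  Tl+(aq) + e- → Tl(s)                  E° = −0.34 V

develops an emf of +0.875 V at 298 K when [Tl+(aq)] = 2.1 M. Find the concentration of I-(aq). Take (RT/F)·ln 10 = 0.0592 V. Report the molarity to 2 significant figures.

The I₂/I⁻ couple has the larger reduction potential, so it is the cathode: E°cell = +0.54 − (−0.34) = +0.88 V and n = 2.
Rearranging E = E° − (0.0592/n)·log Q gives log Q = 2(+0.88 − (+0.875))/0.0592 = 0.169.
The balanced reaction is I2(s) + 2 Tl(s) → 2 I-(aq) + 2 Tl+(aq), so Q = [I-(aq)]^2·[Tl+(aq)]^2.
Substituting the known concentrations and solving, log [I-(aq)] = −0.238 and [I-(aq)] = 0.58 M.

0.58 M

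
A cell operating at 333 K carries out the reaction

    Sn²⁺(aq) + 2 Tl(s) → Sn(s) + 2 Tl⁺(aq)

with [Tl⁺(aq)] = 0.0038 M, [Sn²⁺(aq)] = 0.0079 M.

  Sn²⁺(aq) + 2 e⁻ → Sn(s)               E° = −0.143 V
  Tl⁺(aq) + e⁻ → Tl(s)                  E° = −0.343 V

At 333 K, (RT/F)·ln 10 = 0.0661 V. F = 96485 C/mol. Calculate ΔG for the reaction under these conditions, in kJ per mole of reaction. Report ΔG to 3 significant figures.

With Sn²⁺/Sn reduced at the cathode, E°cell = −0.143 − (−0.343) = +0.200 V and n = 2.
The reaction quotient is [Tl⁺(aq)]^2 / [Sn²⁺(aq)] = 0.00183; by Nernst, E = +0.200 − (0.0661/2)(−2.738) = +0.2905 V.
Then ΔG = −nFE = −2 × 96485 × +0.2905 J/mol = −56.1 kJ/mol.

−56.1 kJ/mol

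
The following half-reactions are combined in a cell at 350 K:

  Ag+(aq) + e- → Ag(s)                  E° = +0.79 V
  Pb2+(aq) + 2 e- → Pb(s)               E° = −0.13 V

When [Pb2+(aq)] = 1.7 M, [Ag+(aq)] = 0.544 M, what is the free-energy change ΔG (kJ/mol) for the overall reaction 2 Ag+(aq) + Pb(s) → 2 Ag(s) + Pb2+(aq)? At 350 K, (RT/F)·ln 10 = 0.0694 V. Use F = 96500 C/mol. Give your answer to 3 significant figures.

E°cell = +0.79 − (−0.13) = +0.92 V; the balanced reaction transfers n = 2 electrons.
Here Q = [Pb2+(aq)] / [Ag+(aq)]^2 = 5.74 (log Q = 0.759), giving E = +0.92 − (0.0694/2)·(0.759) = +0.8937 V.
Finally ΔG = −nFE = −(2)(96500 C/mol)(+0.8937 V) = −172 kJ/mol.

−172 kJ/mol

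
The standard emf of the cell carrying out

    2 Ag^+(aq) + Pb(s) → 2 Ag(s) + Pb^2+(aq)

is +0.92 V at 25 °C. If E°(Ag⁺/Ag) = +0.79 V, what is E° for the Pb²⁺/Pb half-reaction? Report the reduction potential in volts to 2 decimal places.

In the reaction as written the Ag⁺/Ag couple is reduced (cathode) and Pb²⁺/Pb is oxidized (anode), so E°cell = E°(Ag⁺/Ag) − E°(Pb²⁺/Pb).
E°(Pb²⁺/Pb) = E°(cathode) − E°cell = +0.79 − (+0.92) = −0.13 V.

−0.13 V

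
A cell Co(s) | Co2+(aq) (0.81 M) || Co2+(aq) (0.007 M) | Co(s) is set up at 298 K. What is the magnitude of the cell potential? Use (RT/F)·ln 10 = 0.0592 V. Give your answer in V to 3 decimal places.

For a concentration cell E°cell = 0, since both electrodes use the same couple.
The compartment with the higher Co2+(aq) concentration (0.81 M) acts as the cathode; ions are reduced there and produced at the dilute (0.007 M) anode.
With n = 2, Ecell = −(0.0592/2)·log([dilute]/[conc]) = −(0.0592/2)·log(0.007/0.81) = +0.061 V.

0.061 V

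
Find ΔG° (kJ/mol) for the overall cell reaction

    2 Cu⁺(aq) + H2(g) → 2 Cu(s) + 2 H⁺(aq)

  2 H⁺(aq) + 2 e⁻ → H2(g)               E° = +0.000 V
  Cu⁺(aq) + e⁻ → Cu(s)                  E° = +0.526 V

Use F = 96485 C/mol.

In the reaction as written Cu⁺(aq) is reduced, so the Cu⁺/Cu couple is the cathode and 2H⁺/H₂ is the anode.
E°cell = +0.526 − (+0.000) = +0.526 V; balancing electrons gives n = 2.
ΔG° = −nFE°cell = −(2)(96485)(+0.526) J/mol = −102 kJ/mol.

−102 kJ/mol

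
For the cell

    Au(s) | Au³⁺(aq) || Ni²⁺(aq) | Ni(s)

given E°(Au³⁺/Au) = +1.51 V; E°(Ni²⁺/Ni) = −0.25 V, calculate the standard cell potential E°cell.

By convention the left-hand electrode in cell notation is the anode (oxidation) and the right-hand electrode is the cathode (reduction).
E°cell = E°(right) − E°(left) = −0.25 − (+1.51) = −1.76 V.
The negative sign shows that, as written, the cell would require an external voltage to drive the reaction.

−1.76 V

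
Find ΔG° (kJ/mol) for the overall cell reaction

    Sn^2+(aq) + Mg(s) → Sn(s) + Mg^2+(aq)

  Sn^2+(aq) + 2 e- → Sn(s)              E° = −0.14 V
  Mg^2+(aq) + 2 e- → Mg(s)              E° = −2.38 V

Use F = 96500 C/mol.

−432 kJ/mol

In the reaction as written Sn^2+(aq) is reduced, so the Sn²⁺/Sn couple is the cathode and Mg²⁺/Mg is the anode.
E°cell = −0.14 − (−2.38) = +2.24 V; balancing electrons gives n = 2.
ΔG° = −nFE°cell = −(2)(96500)(+2.24) J/mol = −432 kJ/mol.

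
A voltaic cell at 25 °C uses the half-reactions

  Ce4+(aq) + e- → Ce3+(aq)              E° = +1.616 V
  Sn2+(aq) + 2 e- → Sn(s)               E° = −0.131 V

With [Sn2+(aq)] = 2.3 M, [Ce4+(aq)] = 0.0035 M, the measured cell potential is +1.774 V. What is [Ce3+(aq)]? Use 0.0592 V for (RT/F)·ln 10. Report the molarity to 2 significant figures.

The Ce⁴⁺/Ce³⁺ couple has the larger reduction potential, so it is the cathode: E°cell = +1.616 − (−0.131) = +1.747 V and n = 2.
Since E = E° − (0.0592/n)·log Q, log Q = n(E° − E)/0.0592 = −0.912.
For 2 Ce4+(aq) + Sn(s) → 2 Ce3+(aq) + Sn2+(aq), the reaction quotient is Q = ([Ce3+(aq)]^2·[Sn2+(aq)]) / [Ce4+(aq)]^2.
Isolating [Ce3+(aq)] in Q = 10^{−0.912} yields log [Ce3+(aq)] = −3.093, i.e. 0.00081 M.

0.00081 M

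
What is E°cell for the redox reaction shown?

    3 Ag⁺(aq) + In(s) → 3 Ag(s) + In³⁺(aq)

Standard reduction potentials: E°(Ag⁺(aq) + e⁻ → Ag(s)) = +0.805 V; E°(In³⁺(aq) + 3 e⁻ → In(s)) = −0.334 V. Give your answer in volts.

Ag⁺(aq) gains electrons, so the Ag⁺/Ag couple is the cathode; the In³⁺/In couple is the anode.
E°cell = E°(cathode) − E°(anode) = +0.805 − (−0.334) = +1.139 V.
The positive value indicates the reaction is spontaneous as written.

+1.139 V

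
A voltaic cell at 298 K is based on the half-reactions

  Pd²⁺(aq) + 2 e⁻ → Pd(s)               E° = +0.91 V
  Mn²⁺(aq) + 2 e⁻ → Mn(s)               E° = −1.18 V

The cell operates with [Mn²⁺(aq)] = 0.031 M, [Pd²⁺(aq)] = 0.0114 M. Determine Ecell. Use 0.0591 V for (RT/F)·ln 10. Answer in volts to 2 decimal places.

Pd²⁺/Pd is reduced (cathode, E° = +0.91 V) and Mn²⁺/Mn is oxidized (anode).
E°cell = +0.91 − (−1.18) = +2.09 V, with n = 2 electrons transferred.
Balancing gives Pd²⁺(aq) + Mn(s) → Pd(s) + Mn²⁺(aq); hence Q = [Mn²⁺(aq)] / [Pd²⁺(aq)] = 2.72 (log Q = 0.434).
By the Nernst equation, E = +2.09 − (0.0591/2)·(0.434) = +2.08 V.

+2.08 V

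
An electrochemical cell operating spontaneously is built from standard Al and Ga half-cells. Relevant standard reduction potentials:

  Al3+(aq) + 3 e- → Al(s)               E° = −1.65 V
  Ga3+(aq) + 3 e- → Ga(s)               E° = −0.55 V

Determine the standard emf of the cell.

+1.10 V

Of the two couples in this cell, the one with the more positive reduction potential is reduced at the cathode: here that is Ga³⁺/Ga (−0.55 V); Al³⁺/Al (−1.65 V) is the anode.
E°cell = E°(cathode) − E°(anode) = −0.55 − (−1.65) = +1.10 V.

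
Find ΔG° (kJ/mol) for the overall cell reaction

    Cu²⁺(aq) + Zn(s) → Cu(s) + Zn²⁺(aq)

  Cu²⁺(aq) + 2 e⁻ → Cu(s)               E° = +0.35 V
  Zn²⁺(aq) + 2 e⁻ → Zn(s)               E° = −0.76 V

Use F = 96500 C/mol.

−214 kJ/mol

In the reaction as written Cu²⁺(aq) is reduced, so the Cu²⁺/Cu couple is the cathode and Zn²⁺/Zn is the anode.
E°cell = +0.35 − (−0.76) = +1.11 V; balancing electrons gives n = 2.
ΔG° = −nFE°cell = −(2)(96500)(+1.11) J/mol = −214 kJ/mol.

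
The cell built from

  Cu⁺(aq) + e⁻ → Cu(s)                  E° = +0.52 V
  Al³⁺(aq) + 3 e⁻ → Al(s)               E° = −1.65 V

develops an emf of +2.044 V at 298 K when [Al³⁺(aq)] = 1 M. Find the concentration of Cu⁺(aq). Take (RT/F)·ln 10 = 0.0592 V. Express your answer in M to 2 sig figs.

0.0074 M

The Cu⁺/Cu couple has the larger reduction potential, so it is the cathode: E°cell = +0.52 − (−1.65) = +2.17 V and n = 3.
Rearranging E = E° − (0.0592/n)·log Q gives log Q = 3(+2.17 − (+2.044))/0.0592 = 6.385.
The balanced reaction is 3 Cu⁺(aq) + Al(s) → 3 Cu(s) + Al³⁺(aq), so Q = [Al³⁺(aq)] / [Cu⁺(aq)]^3.
Solving for the unknown gives log [Cu⁺(aq)] = −2.128, so [Cu⁺(aq)] ≈ 0.0074 M.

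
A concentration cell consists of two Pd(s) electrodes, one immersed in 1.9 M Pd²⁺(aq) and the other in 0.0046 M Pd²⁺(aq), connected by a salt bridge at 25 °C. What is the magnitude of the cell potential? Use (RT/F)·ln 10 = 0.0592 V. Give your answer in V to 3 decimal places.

For a concentration cell E°cell = 0, since both electrodes use the same couple.
The compartment with the higher Pd²⁺(aq) concentration (1.9 M) acts as the cathode; ions are reduced there and produced at the dilute (0.0046 M) anode.
With n = 2, Ecell = −(0.0592/2)·log([dilute]/[conc]) = −(0.0592/2)·log(0.0046/1.9) = +0.077 V.

0.077 V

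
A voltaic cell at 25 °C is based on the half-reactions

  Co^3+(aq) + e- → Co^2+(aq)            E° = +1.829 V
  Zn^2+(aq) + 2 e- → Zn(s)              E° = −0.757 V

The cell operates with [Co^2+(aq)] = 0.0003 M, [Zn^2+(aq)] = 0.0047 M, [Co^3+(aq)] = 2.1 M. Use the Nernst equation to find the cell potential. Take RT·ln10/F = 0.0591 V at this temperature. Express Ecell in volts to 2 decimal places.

+2.88 V

The Co³⁺/Co²⁺ couple has the more positive E°, so it is the cathode; Zn²⁺/Zn is the anode.
The standard potential is +1.829 − (−0.757) = +2.586 V and the balanced reaction transfers n = 2 electrons.
The balanced reaction is 2 Co^3+(aq) + Zn(s) → 2 Co^2+(aq) + Zn^2+(aq), so Q = ([Co^2+(aq)]^2·[Zn^2+(aq)]) / [Co^3+(aq)]^2 = 9.59×10^−11 and log Q = −10.018.
By the Nernst equation, E = +2.586 − (0.0591/2)·(−10.018) = +2.88 V.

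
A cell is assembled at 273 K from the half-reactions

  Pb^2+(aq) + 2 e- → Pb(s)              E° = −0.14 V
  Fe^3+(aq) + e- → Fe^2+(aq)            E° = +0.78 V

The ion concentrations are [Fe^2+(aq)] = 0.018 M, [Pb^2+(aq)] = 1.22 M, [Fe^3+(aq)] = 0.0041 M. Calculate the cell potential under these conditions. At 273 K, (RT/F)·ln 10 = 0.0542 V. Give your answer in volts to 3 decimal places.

The Fe³⁺/Fe²⁺ couple has the more positive E°, so it is the cathode; Pb²⁺/Pb is the anode.
The standard potential is +0.78 − (−0.14) = +0.92 V and the balanced reaction transfers n = 2 electrons.
Balancing gives 2 Fe^3+(aq) + Pb(s) → 2 Fe^2+(aq) + Pb^2+(aq); hence Q = ([Fe^2+(aq)]^2·[Pb^2+(aq)]) / [Fe^3+(aq)]^2 = 23.5 (log Q = 1.371).
By the Nernst equation, E = +0.92 − (0.0542/2)·(1.371) = +0.883 V.

+0.883 V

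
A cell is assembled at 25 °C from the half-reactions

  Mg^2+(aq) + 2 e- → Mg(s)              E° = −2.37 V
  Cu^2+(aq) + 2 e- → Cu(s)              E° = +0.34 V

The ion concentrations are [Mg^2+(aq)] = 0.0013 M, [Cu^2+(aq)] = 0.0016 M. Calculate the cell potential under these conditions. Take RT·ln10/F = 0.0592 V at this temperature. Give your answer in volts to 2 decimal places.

+2.71 V

Cu²⁺/Cu is reduced (cathode, E° = +0.34 V) and Mg²⁺/Mg is oxidized (anode).
E°cell = +0.34 − (−2.37) = +2.71 V, with n = 2 electrons transferred.
The balanced reaction is Cu^2+(aq) + Mg(s) → Cu(s) + Mg^2+(aq), so Q = [Mg^2+(aq)] / [Cu^2+(aq)] = 0.812 and log Q = −0.090.
E = E° − (0.0592/n)·log Q = +2.71 − (0.0592/2)(−0.090) = +2.71 V.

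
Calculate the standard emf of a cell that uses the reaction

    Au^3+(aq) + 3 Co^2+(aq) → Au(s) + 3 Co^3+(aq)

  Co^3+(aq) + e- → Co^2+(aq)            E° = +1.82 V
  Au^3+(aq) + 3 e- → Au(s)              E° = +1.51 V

−0.31 V

Au^3+(aq) gains electrons, so the Au³⁺/Au couple is the cathode; the Co³⁺/Co²⁺ couple is the anode.
E°cell = E°(cathode) − E°(anode) = +1.51 − (+1.82) = −0.31 V.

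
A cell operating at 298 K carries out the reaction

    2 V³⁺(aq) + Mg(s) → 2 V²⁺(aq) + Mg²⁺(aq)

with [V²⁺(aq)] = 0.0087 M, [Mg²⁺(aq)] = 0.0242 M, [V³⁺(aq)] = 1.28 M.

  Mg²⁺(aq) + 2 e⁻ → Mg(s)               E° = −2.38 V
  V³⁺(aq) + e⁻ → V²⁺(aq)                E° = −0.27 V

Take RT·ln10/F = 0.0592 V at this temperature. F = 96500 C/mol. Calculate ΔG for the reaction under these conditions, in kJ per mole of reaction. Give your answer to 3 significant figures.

E°cell = −0.27 − (−2.38) = +2.11 V; the balanced reaction transfers n = 2 electrons.
Here Q = ([V²⁺(aq)]^2·[Mg²⁺(aq)]) / [V³⁺(aq)]^2 = 1.12×10^−6 (log Q = −5.952), giving E = +2.11 − (0.0592/2)·(−5.952) = +2.2862 V.
ΔG = −nFE = −(2)(96500)(+2.2862) J/mol = −441 kJ/mol.

−441 kJ/mol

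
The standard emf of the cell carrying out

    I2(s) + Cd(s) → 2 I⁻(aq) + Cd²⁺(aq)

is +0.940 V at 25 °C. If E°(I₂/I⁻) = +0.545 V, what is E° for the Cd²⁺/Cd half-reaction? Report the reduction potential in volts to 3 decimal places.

In the reaction as written the I₂/I⁻ couple is reduced (cathode) and Cd²⁺/Cd is oxidized (anode), so E°cell = E°(I₂/I⁻) − E°(Cd²⁺/Cd).
E°(Cd²⁺/Cd) = E°(cathode) − E°cell = +0.545 − (+0.940) = −0.395 V.

−0.395 V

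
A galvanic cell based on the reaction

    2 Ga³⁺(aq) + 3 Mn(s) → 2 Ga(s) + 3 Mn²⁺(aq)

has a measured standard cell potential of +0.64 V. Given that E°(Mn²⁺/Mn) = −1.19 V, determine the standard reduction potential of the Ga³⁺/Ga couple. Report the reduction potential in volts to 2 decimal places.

In the reaction as written the Ga³⁺/Ga couple is reduced (cathode) and Mn²⁺/Mn is oxidized (anode), so E°cell = E°(Ga³⁺/Ga) − E°(Mn²⁺/Mn).
E°(Ga³⁺/Ga) = E°cell + E°(anode) = +0.64 + (−1.19) = −0.55 V.

−0.55 V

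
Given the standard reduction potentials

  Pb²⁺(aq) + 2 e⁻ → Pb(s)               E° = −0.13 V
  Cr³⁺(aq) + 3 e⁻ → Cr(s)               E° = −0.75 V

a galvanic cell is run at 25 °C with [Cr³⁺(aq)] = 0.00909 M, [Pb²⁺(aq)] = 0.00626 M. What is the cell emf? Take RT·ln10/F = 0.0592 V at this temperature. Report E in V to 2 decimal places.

Since E°(Pb²⁺/Pb) > E°(Cr³⁺/Cr), Pb²⁺/Pb serves as the cathode.
E°cell = E°cat − E°an = −0.13 − (−0.75) = +0.62 V; n = 6.
The balanced reaction is 3 Pb²⁺(aq) + 2 Cr(s) → 3 Pb(s) + 2 Cr³⁺(aq), so Q = [Cr³⁺(aq)]^2 / [Pb²⁺(aq)]^3 = 337 and log Q = 2.527.
E = E° − (0.0592/n)·log Q = +0.62 − (0.0592/6)(2.527) = +0.60 V.

+0.60 V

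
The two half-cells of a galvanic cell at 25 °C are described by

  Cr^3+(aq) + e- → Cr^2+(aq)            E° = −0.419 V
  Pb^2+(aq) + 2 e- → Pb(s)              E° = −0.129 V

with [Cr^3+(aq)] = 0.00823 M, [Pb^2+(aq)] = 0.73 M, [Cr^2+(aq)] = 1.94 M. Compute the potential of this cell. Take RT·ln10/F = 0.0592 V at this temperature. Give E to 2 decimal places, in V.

+0.43 V

The Pb²⁺/Pb couple has the more positive E°, so it is the cathode; Cr³⁺/Cr²⁺ is the anode.
E°cell = E°cat − E°an = −0.129 − (−0.419) = +0.290 V; n = 2.
Balancing gives Pb^2+(aq) + 2 Cr^2+(aq) → Pb(s) + 2 Cr^3+(aq); hence Q = [Cr^3+(aq)]^2 / ([Pb^2+(aq)]·[Cr^2+(aq)]^2) = 2.47×10^−5 (log Q = −4.608).
Applying E = E° − (RT ln10/nF)·log Q gives +0.290 − (0.0592/2)(−4.608) = +0.43 V.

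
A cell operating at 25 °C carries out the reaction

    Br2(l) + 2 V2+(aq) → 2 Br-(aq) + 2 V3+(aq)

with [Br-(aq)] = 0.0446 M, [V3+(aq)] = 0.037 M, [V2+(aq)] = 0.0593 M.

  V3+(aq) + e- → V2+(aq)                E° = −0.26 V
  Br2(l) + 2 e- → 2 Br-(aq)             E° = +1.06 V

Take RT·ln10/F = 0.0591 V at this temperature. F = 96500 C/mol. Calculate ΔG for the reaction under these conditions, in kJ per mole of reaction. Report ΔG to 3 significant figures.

With Br₂/Br⁻ reduced at the cathode, E°cell = +1.06 − (−0.26) = +1.32 V and n = 2.
Q = ([Br-(aq)]^2·[V3+(aq)]^2) / [V2+(aq)]^2 = 0.000774, so log Q = −3.111 and E = +1.32 − (0.0591/2)(−3.111) = +1.4119 V.
Finally ΔG = −nFE = −(2)(96500 C/mol)(+1.4119 V) = −272 kJ/mol.

−272 kJ/mol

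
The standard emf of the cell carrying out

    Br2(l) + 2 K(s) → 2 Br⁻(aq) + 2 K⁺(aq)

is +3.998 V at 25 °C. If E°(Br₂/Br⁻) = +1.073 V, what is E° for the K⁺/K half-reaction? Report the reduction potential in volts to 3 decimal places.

−2.925 V

In the reaction as written the Br₂/Br⁻ couple is reduced (cathode) and K⁺/K is oxidized (anode), so E°cell = E°(Br₂/Br⁻) − E°(K⁺/K).
E°(K⁺/K) = E°(cathode) − E°cell = +1.073 − (+3.998) = −2.925 V.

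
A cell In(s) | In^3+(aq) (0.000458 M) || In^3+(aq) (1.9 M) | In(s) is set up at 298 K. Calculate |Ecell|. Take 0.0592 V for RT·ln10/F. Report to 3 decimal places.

For a concentration cell E°cell = 0, since both electrodes use the same couple.
The compartment with the higher In^3+(aq) concentration (1.9 M) acts as the cathode; ions are reduced there and produced at the dilute (0.000458 M) anode.
With n = 3, Ecell = −(0.0592/3)·log([dilute]/[conc]) = −(0.0592/3)·log(0.000458/1.9) = +0.071 V.

0.071 V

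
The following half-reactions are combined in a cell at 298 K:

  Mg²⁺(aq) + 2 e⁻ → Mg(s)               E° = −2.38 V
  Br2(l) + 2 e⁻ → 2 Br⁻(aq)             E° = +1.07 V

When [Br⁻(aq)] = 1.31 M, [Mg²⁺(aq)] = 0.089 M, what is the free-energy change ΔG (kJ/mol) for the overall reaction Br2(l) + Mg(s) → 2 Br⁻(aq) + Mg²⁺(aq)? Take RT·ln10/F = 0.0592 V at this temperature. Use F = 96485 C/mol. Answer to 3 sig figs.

−670 kJ/mol

With Br₂/Br⁻ reduced at the cathode, E°cell = +1.07 − (−2.38) = +3.45 V and n = 2.
The reaction quotient is [Br⁻(aq)]^2·[Mg²⁺(aq)] = 0.153; by Nernst, E = +3.45 − (0.0592/2)(−0.816) = +3.4742 V.
Then ΔG = −nFE = −2 × 96485 × +3.4742 J/mol = −670 kJ/mol.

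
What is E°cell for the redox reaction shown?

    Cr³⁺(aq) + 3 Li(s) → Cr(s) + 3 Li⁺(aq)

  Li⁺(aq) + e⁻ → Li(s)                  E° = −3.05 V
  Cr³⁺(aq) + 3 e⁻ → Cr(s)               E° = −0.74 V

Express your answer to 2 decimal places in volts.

+2.31 V

Cr³⁺(aq) gains electrons, so the Cr³⁺/Cr couple is the cathode; the Li⁺/Li couple is the anode.
E°cell = E°(cathode) − E°(anode) = −0.74 − (−3.05) = +2.31 V.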